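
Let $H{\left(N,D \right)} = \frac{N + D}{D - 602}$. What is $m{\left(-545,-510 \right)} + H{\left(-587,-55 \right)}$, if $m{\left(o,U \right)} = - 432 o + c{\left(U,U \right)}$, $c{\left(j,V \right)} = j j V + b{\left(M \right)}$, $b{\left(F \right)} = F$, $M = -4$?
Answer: $- \frac{28999008302}{219} \approx -1.3242 \cdot 10^{8}$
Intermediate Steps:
$c{\left(j,V \right)} = -4 + V j^{2}$ ($c{\left(j,V \right)} = j j V - 4 = j^{2} V - 4 = V j^{2} - 4 = -4 + V j^{2}$)
$H{\left(N,D \right)} = \frac{D + N}{-602 + D}$
$m{\left(o,U \right)} = -4 + U^{3} - 432 o$ ($m{\left(o,U \right)} = - 432 o + \left(-4 + U U^{2}\right) = - 432 o + \left(-4 + U^{3}\right) = -4 + U^{3} - 432 o$)
$m{\left(-545,-510 \right)} + H{\left(-587,-55 \right)} = \left(-4 + \left(-510\right)^{3} - -235440\right) + \frac{-55 - 587}{-602 - 55} = \left(-4 - 132651000 + 235440\right) + \frac{1}{-657} \left(-642\right) = -132415564 - - \frac{214}{219} = -132415564 + \frac{214}{219} = - \frac{28999008302}{219}$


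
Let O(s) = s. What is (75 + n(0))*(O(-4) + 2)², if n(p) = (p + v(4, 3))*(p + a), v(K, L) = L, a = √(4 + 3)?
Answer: 300 + 12*√7 ≈ 331.75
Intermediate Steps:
a = √7 ≈ 2.6458
n(p) = (3 + p)*(p + √7) (n(p) = (p + 3)*(p + √7) = (3 + p)*(p + √7))
(75 + n(0))*(O(-4) + 2)² = (75 + (0² + 3*0 + 3*√7 + 0*√7))*(-4 + 2)² = (75 + (0 + 0 + 3*√7 + 0))*(-2)² = (75 + 3*√7)*4 = 300 + 12*√7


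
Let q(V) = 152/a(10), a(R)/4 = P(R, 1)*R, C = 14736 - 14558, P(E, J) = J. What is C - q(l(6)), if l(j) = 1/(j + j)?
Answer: 871/5 ≈ 174.20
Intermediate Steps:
C = 178
a(R) = 4*R (a(R) = 4*(1*R) = 4*R)
l(j) = 1/(2*j)
q(V) = 19/5 (q(V) = 152/((4*10)) = 152/40 = 152*(1/40) = 19/5)
C - q(l(6)) = 178 - 1*19/5 = 178 - 19/5 = 871/5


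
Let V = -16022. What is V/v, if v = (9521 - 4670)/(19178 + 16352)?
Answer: -51751060/441 ≈ -1.1735e+5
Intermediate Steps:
v = 441/3230 (v = 4851/35530 = 4851*(1/35530) = 441/3230 ≈ 0.13653)
V/v = -16022/441/3230 = -16022*3230/441 = -51751060/441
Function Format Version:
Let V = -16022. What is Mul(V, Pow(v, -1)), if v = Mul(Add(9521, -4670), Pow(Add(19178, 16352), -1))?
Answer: Rational(-51751060, 441) ≈ -1.1735e+5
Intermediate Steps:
v = Rational(441, 3230) (v = Mul(4851, Pow(35530, -1)) = Mul(4851, Rational(1, 35530)) = Rational(441, 3230) ≈ 0.13653)
Mul(V, Pow(v, -1)) = Mul(-16022, Pow(Rational(441, 3230), -1)) = Mul(-16022, Rational(3230, 441)) = Rational(-51751060, 441)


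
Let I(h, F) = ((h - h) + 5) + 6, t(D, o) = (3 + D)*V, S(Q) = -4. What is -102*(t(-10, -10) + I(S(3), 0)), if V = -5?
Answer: -4692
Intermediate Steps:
t(D, o) = -15 - 5*D (t(D, o) = (3 + D)*(-5) = -15 - 5*D)
I(h, F) = 11 (I(h, F) = (0 + 5) + 6 = 5 + 6 = 11)
-102*(t(-10, -10) + I(S(3), 0)) = -102*((-15 - 5*(-10)) + 11) = -102*((-15 + 50) + 11) = -102*(35 + 11) = -102*46 = -4692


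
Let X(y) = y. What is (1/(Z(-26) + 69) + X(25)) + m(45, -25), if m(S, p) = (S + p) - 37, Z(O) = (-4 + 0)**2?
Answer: 681/85 ≈ 8.0118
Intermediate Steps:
Z(O) = 16 (Z(O) = (-4)**2 = 16)
m(S, p) = -37 + S + p
(1/(Z(-26) + 69) + X(25)) + m(45, -25) = (1/(16 + 69) + 25) + (-37 + 45 - 25) = (1/85 + 25) - 17 = 2126/85 - 17 = 681/85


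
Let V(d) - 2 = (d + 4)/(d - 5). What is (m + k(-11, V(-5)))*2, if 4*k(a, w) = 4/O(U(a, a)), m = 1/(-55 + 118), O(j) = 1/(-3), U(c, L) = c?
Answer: -376/63 ≈ -5.9683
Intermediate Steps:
O(j) = -1/3
m = 1/63 ≈ 0.015873
V(d) = 2 + (4 + d)/(-5 + d) (V(d) = 2 + (d + 4)/(d - 5) = 2 + (4 + d)/(-5 + d))
k(a, w) = -3 (k(a, w) = (4/(-1/3))/4 = (4*(-3))/4 = (1/4)*(-12) = -3)
(m + k(-11, V(-5)))*2 = (1/63 - 3)*2 = -188/63*2 = -376/63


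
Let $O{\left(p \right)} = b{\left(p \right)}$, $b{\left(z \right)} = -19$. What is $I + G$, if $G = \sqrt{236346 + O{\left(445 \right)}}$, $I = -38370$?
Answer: $-38370 + 7 \sqrt{4823} \approx -37884.0$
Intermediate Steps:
$O{\left(p \right)} = -19$
$G = 7 \sqrt{4823}$ ($G = \sqrt{236346 - 19} = \sqrt{236327} = 7 \sqrt{4823} \approx 486.13$)
$I + G = -38370 + 7 \sqrt{4823}$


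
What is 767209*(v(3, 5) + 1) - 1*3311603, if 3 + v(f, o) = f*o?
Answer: 6662114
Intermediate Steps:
v(f, o) = -3 + f*o
767209*(v(3, 5) + 1) - 1*3311603 = 767209*((-3 + 3*5) + 1) - 1*3311603 = 767209*((-3 + 15) + 1) - 3311603 = 767209*(12 + 1) - 3311603 = 767209*13 - 3311603 = 9973717 - 3311603 = 6662114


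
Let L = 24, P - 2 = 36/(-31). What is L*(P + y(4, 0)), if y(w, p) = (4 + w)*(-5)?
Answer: -29136/31 ≈ -939.87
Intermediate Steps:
y(w, p) = -20 - 5*w
P = 26/31 (P = 2 + 36/(-31) = 2 + 36*(-1/31) = 2 - 36/31 = 26/31 ≈ 0.83871)
L*(P + y(4, 0)) = 24*(26/31 + (-20 - 5*4)) = 24*(26/31 + (-20 - 20)) = 24*(26/31 - 40) = 24*(-1214/31) = -29136/31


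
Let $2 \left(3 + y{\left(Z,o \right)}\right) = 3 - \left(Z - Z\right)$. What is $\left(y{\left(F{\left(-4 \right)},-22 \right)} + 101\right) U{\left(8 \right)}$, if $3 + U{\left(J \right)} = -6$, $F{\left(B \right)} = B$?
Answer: $- \frac{1791}{2} \approx -895.5$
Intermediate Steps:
$U{\left(J \right)} = -9$ ($U{\left(J \right)} = -3 - 6 = -9$)
$y{\left(Z,o \right)} = - \frac{3}{2}$ ($y{\left(Z,o \right)} = -3 + \frac{3 - \left(Z - Z\right)}{2} = -3 + \frac{3 - 0}{2} = -3 + \frac{3 + 0}{2} = -3 + \frac{1}{2} \cdot 3 = -3 + \frac{3}{2} = - \frac{3}{2}$)
$\left(y{\left(F{\left(-4 \right)},-22 \right)} + 101\right) U{\left(8 \right)} = \left(- \frac{3}{2} + 101\right) \left(-9\right) = \frac{199}{2} \left(-9\right) = - \frac{1791}{2}$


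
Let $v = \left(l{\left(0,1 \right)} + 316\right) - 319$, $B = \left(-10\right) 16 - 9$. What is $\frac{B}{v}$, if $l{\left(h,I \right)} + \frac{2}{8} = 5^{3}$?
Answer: $- \frac{676}{487} \approx -1.3881$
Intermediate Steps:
$l{\left(h,I \right)} = \frac{499}{4}$ ($l{\left(h,I \right)} = - \frac{1}{4} + 5^{3} = - \frac{1}{4} + 125 = \frac{499}{4}$)
$B = -169$ ($B = -160 - 9 = -169$)
$v = \frac{487}{4}$ ($v = \left(\frac{499}{4} + 316\right) - 319 = \frac{1763}{4} - 319 = \frac{487}{4} \approx 121.75$)
$\frac{B}{v} = - \frac{169}{\frac{487}{4}} = \left(-169\right) \frac{4}{487} = - \frac{676}{487}$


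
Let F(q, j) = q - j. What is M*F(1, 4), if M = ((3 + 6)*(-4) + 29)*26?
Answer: 546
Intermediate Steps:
M = -182 (M = (9*(-4) + 29)*26 = (-36 + 29)*26 = -7*26 = -182)
M*F(1, 4) = -182*(1 - 1*4) = -182*(1 - 4) = -182*(-3) = 546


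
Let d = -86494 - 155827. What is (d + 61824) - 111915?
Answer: -292412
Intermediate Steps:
d = -242321
(d + 61824) - 111915 = (-242321 + 61824) - 111915 = -180497 - 111915 = -292412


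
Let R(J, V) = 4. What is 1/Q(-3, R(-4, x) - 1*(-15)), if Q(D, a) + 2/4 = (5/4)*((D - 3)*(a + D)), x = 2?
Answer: -2/241 ≈ -0.0082988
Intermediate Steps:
Q(D, a) = -1/2 + 5*(-3 + D)*(D + a)/4 (Q(D, a) = -1/2 + (5/4)*((D - 3)*(a + D)) = -1/2 + (5*(1/4))*((-3 + D)*(D + a)) = -1/2 + 5*((-3 + D)*(D + a))/4 = -1/2 + 5*(-3 + D)*(D + a)/4)
1/Q(-3, R(-4, x) - 1*(-15)) = 1/(-1/2 - 15/4*(-3) - 15*(4 - 1*(-15))/4 + (5/4)*(-3)**2 + (5/4)*(-3)*(4 - 1*(-15))) = 1/(-1/2 + 45/4 - 15*(4 + 15)/4 + (5/4)*9 + (5/4)*(-3)*(4 + 15)) = 1/(-1/2 + 45/4 - 15/4*19 + 45/4 + (5/4)*(-3)*19) = 1/(-1/2 + 45/4 - 285/4 + 45/4 - 285/4) = 1/(-241/2) = -2/241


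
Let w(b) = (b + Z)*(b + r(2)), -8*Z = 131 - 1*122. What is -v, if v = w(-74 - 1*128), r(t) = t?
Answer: -40625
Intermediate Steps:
Z = -9/8 (Z = -(131 - 1*122)/8 = -(131 - 122)/8 = -1/8*9 = -9/8 ≈ -1.1250)
w(b) = (2 + b)*(-9/8 + b) (w(b) = (b - 9/8)*(b + 2) = (-9/8 + b)*(2 + b) = (2 + b)*(-9/8 + b))
v = 40625 (v = -9/4 + (-74 - 1*128)**2 + 7*(-74 - 1*128)/8 = -9/4 + (-74 - 128)**2 + 7*(-74 - 128)/8 = -9/4 + (-202)**2 + (7/8)*(-202) = -9/4 + 40804 - 707/4 = 40625)
-v = -1*40625 = -40625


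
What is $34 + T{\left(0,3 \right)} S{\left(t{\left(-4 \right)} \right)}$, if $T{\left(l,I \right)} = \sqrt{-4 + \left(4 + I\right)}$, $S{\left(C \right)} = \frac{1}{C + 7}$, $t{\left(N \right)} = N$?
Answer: $34 + \frac{\sqrt{3}}{3} \approx 34.577$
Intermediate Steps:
$S{\left(C \right)} = \frac{1}{7 + C}$
$T{\left(l,I \right)} = \sqrt{I}$
$34 + T{\left(0,3 \right)} S{\left(t{\left(-4 \right)} \right)} = 34 + \frac{\sqrt{3}}{7 - 4} = 34 + \frac{\sqrt{3}}{3}$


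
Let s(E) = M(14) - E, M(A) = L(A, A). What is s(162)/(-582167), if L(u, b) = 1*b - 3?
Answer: 151/582167 ≈ 0.00025938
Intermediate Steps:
L(u, b) = -3 + b (L(u, b) = b - 3 = -3 + b)
M(A) = -3 + A
s(E) = 11 - E (s(E) = (-3 + 14) - E = 11 - E)
s(162)/(-582167) = (11 - 1*162)/(-582167) = (11 - 162)*(-1/582167) = -151*(-1/582167) = 151/582167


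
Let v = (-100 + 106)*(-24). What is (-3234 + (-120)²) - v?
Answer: 11310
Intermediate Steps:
v = -144 (v = 6*(-24) = -144)
(-3234 + (-120)²) - v = (-3234 + (-120)²) - 1*(-144) = (-3234 + 14400) + 144 = 11166 + 144 = 11310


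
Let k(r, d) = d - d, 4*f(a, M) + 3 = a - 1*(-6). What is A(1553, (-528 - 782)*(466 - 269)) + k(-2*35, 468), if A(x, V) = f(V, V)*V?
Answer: 33299675345/2 ≈ 1.6650e+10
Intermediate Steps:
f(a, M) = ¾ + a/4 (f(a, M) = -¾ + (a - 1*(-6))/4 = -¾ + (a + 6)/4 = -¾ + (6 + a)/4 = -¾ + (3/2 + a/4) = ¾ + a/4)
k(r, d) = 0
A(x, V) = V*(¾ + V/4) (A(x, V) = (¾ + V/4)*V = V*(¾ + V/4))
A(1553, (-528 - 782)*(466 - 269)) + k(-2*35, 468) = ((-528 - 782)*(466 - 269))*(3 + (-528 - 782)*(466 - 269))/4 + 0 = (-1310*197)*(3 - 1310*197)/4 + 0 = (¼)*(-258070)*(3 - 258070) + 0 = (¼)*(-258070)*(-258067) + 0 = 33299675345/2 + 0 = 33299675345/2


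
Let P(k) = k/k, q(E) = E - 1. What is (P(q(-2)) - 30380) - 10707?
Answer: -41086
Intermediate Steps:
q(E) = -1 + E
P(k) = 1
(P(q(-2)) - 30380) - 10707 = (1 - 30380) - 10707 = -30379 - 10707 = -41086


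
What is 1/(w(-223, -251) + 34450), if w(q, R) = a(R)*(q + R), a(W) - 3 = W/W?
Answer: 1/32554 ≈ 3.0718e-5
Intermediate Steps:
a(W) = 4 (a(W) = 3 + W/W = 3 + 1 = 4)
w(q, R) = 4*R + 4*q (w(q, R) = 4*(q + R) = 4*(R + q) = 4*R + 4*q)
1/(w(-223, -251) + 34450) = 1/((4*(-251) + 4*(-223)) + 34450) = 1/((-1004 - 892) + 34450) = 1/(-1896 + 34450) = 1/32554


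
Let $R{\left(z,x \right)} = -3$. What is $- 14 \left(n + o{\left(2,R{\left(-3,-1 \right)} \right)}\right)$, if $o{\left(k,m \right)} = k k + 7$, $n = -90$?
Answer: $1106$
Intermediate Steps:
$o{\left(k,m \right)} = 7 + k^{2}$ ($o{\left(k,m \right)} = k^{2} + 7 = 7 + k^{2}$)
$- 14 \left(n + o{\left(2,R{\left(-3,-1 \right)} \right)}\right) = - 14 \left(-90 + \left(7 + 2^{2}\right)\right) = - 14 \left(-90 + \left(7 + 4\right)\right) = - 14 \left(-90 + 11\right) = \left(-14\right) \left(-79\right) = 1106$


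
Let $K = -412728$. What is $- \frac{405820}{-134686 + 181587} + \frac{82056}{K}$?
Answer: $- \frac{7139241059}{806556497} \approx -8.8515$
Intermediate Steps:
$- \frac{405820}{-134686 + 181587} + \frac{82056}{K} = - \frac{405820}{-134686 + 181587} + \frac{82056}{-412728} = - \frac{405820}{46901} + 82056 \left(- \frac{1}{412728}\right) = \left(-405820\right) \frac{1}{46901} - \frac{3419}{17197} = - \frac{405820}{46901} - \frac{3419}{17197} = - \frac{7139241059}{806556497}$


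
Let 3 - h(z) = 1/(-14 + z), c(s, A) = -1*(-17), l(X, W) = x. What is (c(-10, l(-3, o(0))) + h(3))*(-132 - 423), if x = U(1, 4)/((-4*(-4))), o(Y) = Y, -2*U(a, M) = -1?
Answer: -122655/11 ≈ -11150.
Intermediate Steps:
U(a, M) = 1/2 (U(a, M) = -1/2*(-1) = 1/2)
x = 1/32 (x = 1/(2*((-4*(-4)))) = (1/2)/16 = (1/2)*(1/16) = 1/32 ≈ 0.031250)
l(X, W) = 1/32
c(s, A) = 17
h(z) = 3 - 1/(-14 + z)
(c(-10, l(-3, o(0))) + h(3))*(-132 - 423) = (17 + (-43 + 3*3)/(-14 + 3))*(-132 - 423) = (17 + (-43 + 9)/(-11))*(-555) = (17 - 1/11*(-34))*(-555) = (17 + 34/11)*(-555) = (221/11)*(-555) = -122655/11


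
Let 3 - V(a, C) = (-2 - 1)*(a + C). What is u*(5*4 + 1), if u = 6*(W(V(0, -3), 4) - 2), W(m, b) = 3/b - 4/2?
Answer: -819/2 ≈ -409.50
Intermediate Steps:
V(a, C) = 3 + 3*C + 3*a (V(a, C) = 3 - (-2 - 1)*(a + C) = 3 - (-3)*(C + a) = 3 - (-3*C - 3*a) = 3 + (3*C + 3*a) = 3 + 3*C + 3*a)
W(m, b) = -2 + 3/b (W(m, b) = 3/b - 4*1/2 = 3/b - 2 = -2 + 3/b)
u = -39/2 (u = 6*((-2 + 3/4) - 2) = 6*(-5/4 - 2) = 6*(-13/4) = -39/2 ≈ -19.500)
u*(5*4 + 1) = -39*(5*4 + 1)/2 = -39*(20 + 1)/2 = -39/2*21 = -819/2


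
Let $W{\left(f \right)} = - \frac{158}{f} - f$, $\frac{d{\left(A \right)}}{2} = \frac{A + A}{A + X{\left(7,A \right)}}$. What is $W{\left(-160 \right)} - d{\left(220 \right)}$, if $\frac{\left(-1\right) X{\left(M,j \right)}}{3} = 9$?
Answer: $\frac{2415247}{15440} \approx 156.43$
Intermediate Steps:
$X{\left(M,j \right)} = -27$ ($X{\left(M,j \right)} = \left(-3\right) 9 = -27$)
$d{\left(A \right)} = \frac{4 A}{-27 + A}$ ($d{\left(A \right)} = 2 \frac{A + A}{A - 27} = 2 \frac{2 A}{-27 + A} = \frac{4 A}{-27 + A}$)
$W{\left(f \right)} = - f - \frac{158}{f}$
$W{\left(-160 \right)} - d{\left(220 \right)} = \left(\left(-1\right) \left(-160\right) - \frac{158}{-160}\right) - 4 \cdot 220 \frac{1}{-27 + 220} = \left(160 - - \frac{79}{80}\right) - 4 \cdot 220 \cdot \frac{1}{193} = \left(160 + \frac{79}{80}\right) - 4 \cdot 220 \cdot \frac{1}{193} = \frac{12879}{80} - \frac{880}{193} = \frac{2415247}{15440}$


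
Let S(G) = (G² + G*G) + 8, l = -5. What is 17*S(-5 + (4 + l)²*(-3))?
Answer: 2312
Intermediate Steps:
S(G) = 8 + 2*G² (S(G) = (G² + G²) + 8 = 2*G² + 8 = 8 + 2*G²)
17*S(-5 + (4 + l)²*(-3)) = 17*(8 + 2*(-5 + (4 - 5)²*(-3))²) = 17*(8 + 2*(-5 + (-1)²*(-3))²) = 17*(8 + 2*(-5 + 1*(-3))²) = 17*(8 + 2*(-5 - 3)²) = 17*(8 + 2*(-8)²) = 17*(8 + 2*64) = 17*(8 + 128) = 17*136 = 2312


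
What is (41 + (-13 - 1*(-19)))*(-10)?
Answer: -470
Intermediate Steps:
(41 + (-13 - 1*(-19)))*(-10) = (41 + (-13 + 19))*(-10) = (41 + 6)*(-10) = 47*(-10) = -470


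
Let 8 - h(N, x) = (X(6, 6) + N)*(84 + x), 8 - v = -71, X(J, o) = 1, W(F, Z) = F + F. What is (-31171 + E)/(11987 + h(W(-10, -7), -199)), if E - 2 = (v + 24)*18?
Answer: -5863/1962 ≈ -2.9883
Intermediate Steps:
W(F, Z) = 2*F
v = 79 (v = 8 - 1*(-71) = 8 + 71 = 79)
E = 1856 (E = 2 + (79 + 24)*18 = 2 + 103*18 = 2 + 1854 = 1856)
h(N, x) = 8 - (1 + N)*(84 + x)
(-31171 + E)/(11987 + h(W(-10, -7), -199)) = (-31171 + 1856)/(11987 + (-76 - 1*(-199) - 168*(-10) - 1*2*(-10)*(-199))) = -29315/(11987 + (-76 + 199 - 84*(-20) - 1*(-20)*(-199))) = -29315/(11987 + (-76 + 199 + 1680 - 3980)) = -29315/(11987 - 2177) = -29315/9810 = -29315*1/9810 = -5863/1962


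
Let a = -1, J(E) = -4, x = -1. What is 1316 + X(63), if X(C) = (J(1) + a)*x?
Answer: 1321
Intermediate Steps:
X(C) = 5 (X(C) = (-4 - 1)*(-1) = -5*(-1) = 5)
1316 + X(63) = 1316 + 5 = 1321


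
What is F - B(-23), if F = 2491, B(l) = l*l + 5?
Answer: 1957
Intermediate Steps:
B(l) = 5 + l² (B(l) = l² + 5 = 5 + l²)
F - B(-23) = 2491 - (5 + (-23)²) = 2491 - (5 + 529) = 2491 - 1*534 = 2491 - 534 = 1957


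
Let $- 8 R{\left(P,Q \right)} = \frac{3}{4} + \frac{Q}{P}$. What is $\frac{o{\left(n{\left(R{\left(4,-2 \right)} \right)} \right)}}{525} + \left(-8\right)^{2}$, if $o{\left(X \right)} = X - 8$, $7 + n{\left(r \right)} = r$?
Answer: $\frac{1074719}{16800} \approx 63.971$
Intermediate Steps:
$R{\left(P,Q \right)} = - \frac{3}{32} - \frac{Q}{8 P}$ ($R{\left(P,Q \right)} = - \frac{\frac{3}{4} + \frac{Q}{P}}{8} = - \frac{3}{32} - \frac{Q}{8 P}$)
$n{\left(r \right)} = -7 + r$
$o{\left(X \right)} = -8 + X$
$\frac{o{\left(n{\left(R{\left(4,-2 \right)} \right)} \right)}}{525} + \left(-8\right)^{2} = \frac{-8 - \left(\frac{227}{32} - \frac{1}{16}\right)}{525} + \left(-8\right)^{2} = \frac{-8 - \left(\frac{227}{32} - \frac{1}{16}\right)}{525} + 64 = \frac{-8 + \left(-7 + \left(- \frac{3}{32} + \frac{1}{16}\right)\right)}{525} + 64 = \frac{-8 - \frac{225}{32}}{525} + 64 = \frac{1}{525} \left(- \frac{481}{32}\right) + 64 = - \frac{481}{16800} + 64 = \frac{1074719}{16800}$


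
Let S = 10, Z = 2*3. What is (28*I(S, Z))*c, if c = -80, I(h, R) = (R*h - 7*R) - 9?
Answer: -20160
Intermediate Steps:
Z = 6
I(h, R) = -9 - 7*R + R*h (I(h, R) = (-7*R + R*h) - 9 = -9 - 7*R + R*h)
(28*I(S, Z))*c = (28*(-9 - 7*6 + 6*10))*(-80) = (28*(-9 - 42 + 60))*(-80) = (28*9)*(-80) = 252*(-80) = -20160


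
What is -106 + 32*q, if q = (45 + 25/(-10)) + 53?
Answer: 2950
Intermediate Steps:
q = 191/2 (q = (45 + 25*(-1/10)) + 53 = (45 - 5/2) + 53 = 85/2 + 53 = 191/2 ≈ 95.500)
-106 + 32*q = -106 + 32*(191/2) = -106 + 3056 = 2950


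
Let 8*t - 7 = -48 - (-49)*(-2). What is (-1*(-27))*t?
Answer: -3753/8 ≈ -469.13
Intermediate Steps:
t = -139/8 (t = 7/8 + (-48 - (-49)*(-2))/8 = 7/8 + (-48 - 1*98)/8 = 7/8 + (-48 - 98)/8 = 7/8 + (⅛)*(-146) = 7/8 - 73/4 = -139/8 ≈ -17.375)
(-1*(-27))*t = -1*(-27)*(-139/8) = 27*(-139/8) = -3753/8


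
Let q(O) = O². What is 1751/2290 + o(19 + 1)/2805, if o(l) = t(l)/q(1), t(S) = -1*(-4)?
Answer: 984143/1284690 ≈ 0.76606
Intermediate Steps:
t(S) = 4
o(l) = 4 (o(l) = 4/(1²) = 4/1 = 4*1 = 4)
1751/2290 + o(19 + 1)/2805 = 1751/2290 + 4/2805 = 984143/1284690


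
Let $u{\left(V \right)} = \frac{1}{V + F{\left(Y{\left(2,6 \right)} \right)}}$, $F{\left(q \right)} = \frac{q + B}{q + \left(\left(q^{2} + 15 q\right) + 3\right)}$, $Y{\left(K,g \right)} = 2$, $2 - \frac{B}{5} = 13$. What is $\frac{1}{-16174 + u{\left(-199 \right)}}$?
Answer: $- \frac{7814}{126383675} \approx -6.1828 \cdot 10^{-5}$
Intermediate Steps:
$B = -55$ ($B = 10 - 65 = -55$)
$F{\left(q \right)} = \frac{-55 + q}{3 + q^{2} + 16 q}$ ($F{\left(q \right)} = \frac{q - 55}{q + \left(\left(q^{2} + 15 q\right) + 3\right)} = \frac{-55 + q}{q + \left(3 + q^{2} + 15 q\right)} = \frac{-55 + q}{3 + q^{2} + 16 q}$)
$u{\left(V \right)} = \frac{1}{- \frac{53}{39} + V}$ ($u{\left(V \right)} = \frac{1}{V + \frac{-55 + 2}{3 + 2^{2} + 16 \cdot 2}} = \frac{1}{V + \frac{1}{3 + 4 + 32} \left(-53\right)} = \frac{1}{V + \frac{1}{39} \left(-53\right)} = \frac{1}{V - \frac{53}{39}} = \frac{1}{- \frac{53}{39} + V}$)
$\frac{1}{-16174 + u{\left(-199 \right)}} = \frac{1}{-16174 + \frac{39}{-53 + 39 \left(-199\right)}} = \frac{1}{-16174 + \frac{39}{-53 - 7761}} = \frac{1}{-16174 + \frac{39}{-7814}} = \frac{1}{-16174 + 39 \left(- \frac{1}{7814}\right)} = \frac{1}{-16174 - \frac{39}{7814}} = \frac{1}{- \frac{126383675}{7814}} = - \frac{7814}{126383675}$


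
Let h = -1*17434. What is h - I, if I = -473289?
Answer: 455855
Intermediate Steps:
h = -17434
h - I = -17434 - 1*(-473289) = -17434 + 473289 = 455855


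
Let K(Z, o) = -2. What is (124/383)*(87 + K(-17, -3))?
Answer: 10540/383 ≈ 27.520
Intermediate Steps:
(124/383)*(87 + K(-17, -3)) = (124/383)*(87 - 2) = (124*(1/383))*85 = (124/383)*85 = 10540/383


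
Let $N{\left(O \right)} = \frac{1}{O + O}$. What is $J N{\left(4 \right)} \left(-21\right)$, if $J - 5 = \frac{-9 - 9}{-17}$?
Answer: $- \frac{2163}{136} \approx -15.904$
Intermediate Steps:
$J = \frac{103}{17}$ ($J = 5 + \frac{-9 - 9}{-17} = 5 + \left(-9 - 9\right) \left(- \frac{1}{17}\right) = 5 - - \frac{18}{17} = 5 + \frac{18}{17} = \frac{103}{17} \approx 6.0588$)
$N{\left(O \right)} = \frac{1}{2 O}$
$J N{\left(4 \right)} \left(-21\right) = \frac{103 \frac{1}{2 \cdot 4}}{17} \left(-21\right) = \frac{103 \cdot \frac{1}{2} \cdot \frac{1}{4}}{17} \left(-21\right) = \frac{103}{17} \cdot \frac{1}{8} \left(-21\right) = \frac{103}{136} \left(-21\right) = - \frac{2163}{136}$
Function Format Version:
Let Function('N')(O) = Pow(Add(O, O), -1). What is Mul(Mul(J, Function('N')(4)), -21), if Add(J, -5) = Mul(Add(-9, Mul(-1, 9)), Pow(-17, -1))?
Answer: Rational(-2163, 136) ≈ -15.904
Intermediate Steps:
J = Rational(103, 17) (J = Add(5, Mul(Add(-9, Mul(-1, 9)), Pow(-17, -1))) = Add(5, Mul(Add(-9, -9), Rational(-1, 17))) = Add(5, Mul(-18, Rational(-1, 17))) = Add(5, Rational(18, 17)) = Rational(103, 17) ≈ 6.0588)
Function('N')(O) = Mul(Rational(1, 2), Pow(O, -1)) (Function('N')(O) = Pow(Mul(2, O), -1) = Mul(Rational(1, 2), Pow(O, -1)))
Mul(Mul(J, Function('N')(4)), -21) = Mul(Mul(Rational(103, 17), Mul(Rational(1, 2), Pow(4, -1))), -21) = Mul(Mul(Rational(103, 17), Mul(Rational(1, 2), Rational(1, 4))), -21) = Mul(Mul(Rational(103, 17), Rational(1, 8)), -21) = Mul(Rational(103, 136), -21) = Rational(-2163, 136)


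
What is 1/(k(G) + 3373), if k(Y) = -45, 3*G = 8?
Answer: 1/3328 ≈ 0.00030048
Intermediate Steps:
G = 8/3 (G = (⅓)*8 = 8/3 ≈ 2.6667)
1/(k(G) + 3373) = 1/(-45 + 3373) = 1/3328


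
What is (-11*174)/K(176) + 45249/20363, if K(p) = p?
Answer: -1409589/162904 ≈ -8.6529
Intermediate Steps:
(-11*174)/K(176) + 45249/20363 = -11*174/176 + 45249/20363 = -1914*1/176 + 45249*(1/20363) = -87/8 + 45249/20363 = -1409589/162904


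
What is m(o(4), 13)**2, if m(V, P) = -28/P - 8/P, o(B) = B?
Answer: 1296/169 ≈ 7.6686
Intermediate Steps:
m(V, P) = -36/P
m(o(4), 13)**2 = (-36/13)**2 = 1296/169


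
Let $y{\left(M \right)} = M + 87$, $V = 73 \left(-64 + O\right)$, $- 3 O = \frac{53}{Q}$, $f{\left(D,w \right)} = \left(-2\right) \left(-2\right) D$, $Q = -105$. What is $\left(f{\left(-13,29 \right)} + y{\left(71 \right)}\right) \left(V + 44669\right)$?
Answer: $\frac{1335909944}{315} \approx 4.241 \cdot 10^{6}$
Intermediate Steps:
$f{\left(D,w \right)} = 4 D$
$O = \frac{53}{315}$ ($O = - \frac{53 \frac{1}{-105}}{3} = - \frac{53 \left(- \frac{1}{105}\right)}{3} = \left(- \frac{1}{3}\right) \left(- \frac{53}{105}\right) = \frac{53}{315} \approx 0.16825$)
$V = - \frac{1467811}{315}$ ($V = 73 \left(-64 + \frac{53}{315}\right) = 73 \left(- \frac{20107}{315}\right) = - \frac{1467811}{315} \approx -4659.7$)
$y{\left(M \right)} = 87 + M$
$\left(f{\left(-13,29 \right)} + y{\left(71 \right)}\right) \left(V + 44669\right) = \left(4 \left(-13\right) + \left(87 + 71\right)\right) \left(- \frac{1467811}{315} + 44669\right) = \left(-52 + 158\right) \frac{12602924}{315} = 106 \cdot \frac{12602924}{315} = \frac{1335909944}{315}$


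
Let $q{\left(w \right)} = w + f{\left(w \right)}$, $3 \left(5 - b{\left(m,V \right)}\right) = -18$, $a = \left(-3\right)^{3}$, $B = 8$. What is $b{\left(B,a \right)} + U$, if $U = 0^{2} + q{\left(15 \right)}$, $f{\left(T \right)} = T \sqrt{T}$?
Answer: $26 + 15 \sqrt{15} \approx 84.095$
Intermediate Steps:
$f{\left(T \right)} = T^{\frac{3}{2}}$
$a = -27$
$b{\left(m,V \right)} = 11$ ($b{\left(m,V \right)} = 5 - -6 = 5 + 6 = 11$)
$q{\left(w \right)} = w + w^{\frac{3}{2}}$
$U = 15 + 15 \sqrt{15}$ ($U = 0^{2} + \left(15 + 15^{\frac{3}{2}}\right) = 0 + \left(15 + 15 \sqrt{15}\right) = 15 + 15 \sqrt{15} \approx 73.095$)
$b{\left(B,a \right)} + U = 11 + \left(15 + 15 \sqrt{15}\right) = 26 + 15 \sqrt{15}$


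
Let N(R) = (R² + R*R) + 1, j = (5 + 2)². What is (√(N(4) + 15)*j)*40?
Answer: 7840*√3 ≈ 13579.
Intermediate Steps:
j = 49 (j = 7² = 49)
N(R) = 1 + 2*R² (N(R) = (R² + R²) + 1 = 2*R² + 1 = 1 + 2*R²)
(√(N(4) + 15)*j)*40 = (√((1 + 2*4²) + 15)*49)*40 = (√((1 + 2*16) + 15)*49)*40 = (√((1 + 32) + 15)*49)*40 = (√(33 + 15)*49)*40 = (√48*49)*40 = ((4*√3)*49)*40 = (196*√3)*40 = 7840*√3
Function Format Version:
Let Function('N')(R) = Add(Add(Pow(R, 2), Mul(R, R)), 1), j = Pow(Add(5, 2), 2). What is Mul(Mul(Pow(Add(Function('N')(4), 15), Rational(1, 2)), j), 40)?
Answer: Mul(7840, Pow(3, Rational(1, 2))) ≈ 13579.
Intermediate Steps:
j = 49 (j = Pow(7, 2) = 49)
Function('N')(R) = Add(1, Mul(2, Pow(R, 2))) (Function('N')(R) = Add(Add(Pow(R, 2), Pow(R, 2)), 1) = Add(Mul(2, Pow(R, 2)), 1) = Add(1, Mul(2, Pow(R, 2))))
Mul(Mul(Pow(Add(Function('N')(4), 15), Rational(1, 2)), j), 40) = Mul(Mul(Pow(Add(Add(1, Mul(2, Pow(4, 2))), 15), Rational(1, 2)), 49), 40) = Mul(Mul(Pow(Add(Add(1, Mul(2, 16)), 15), Rational(1, 2)), 49), 40) = Mul(Mul(Pow(Add(Add(1, 32), 15), Rational(1, 2)), 49), 40) = Mul(Mul(Pow(Add(33, 15), Rational(1, 2)), 49), 40) = Mul(Mul(Pow(48, Rational(1, 2)), 49), 40) = Mul(Mul(Mul(4, Pow(3, Rational(1, 2))), 49), 40) = Mul(Mul(196, Pow(3, Rational(1, 2))), 40) = Mul(7840, Pow(3, Rational(1, 2)))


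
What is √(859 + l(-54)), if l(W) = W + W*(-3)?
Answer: √967 ≈ 31.097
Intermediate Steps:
l(W) = -2*W (l(W) = W - 3*W = -2*W)
√(859 + l(-54)) = √(859 - 2*(-54)) = √(859 + 108) = √967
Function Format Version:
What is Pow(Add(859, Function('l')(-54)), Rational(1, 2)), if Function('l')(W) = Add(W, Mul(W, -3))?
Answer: Pow(967, Rational(1, 2)) ≈ 31.097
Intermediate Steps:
Function('l')(W) = Mul(-2, W) (Function('l')(W) = Add(W, Mul(-3, W)) = Mul(-2, W))
Pow(Add(859, Function('l')(-54)), Rational(1, 2)) = Pow(Add(859, Mul(-2, -54)), Rational(1, 2)) = Pow(Add(859, 108), Rational(1, 2)) = Pow(967, Rational(1, 2))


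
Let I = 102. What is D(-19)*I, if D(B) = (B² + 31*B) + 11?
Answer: -22134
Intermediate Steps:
D(B) = 11 + B² + 31*B
D(-19)*I = (11 + (-19)² + 31*(-19))*102 = (11 + 361 - 589)*102 = -217*102 = -22134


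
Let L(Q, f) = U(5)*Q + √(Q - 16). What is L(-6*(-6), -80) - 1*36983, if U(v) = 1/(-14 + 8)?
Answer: -36989 + 2*√5 ≈ -36985.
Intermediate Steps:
U(v) = -⅙ (U(v) = 1/(-6) = -⅙)
L(Q, f) = √(-16 + Q) - Q/6 (L(Q, f) = -Q/6 + √(Q - 16) = -Q/6 + √(-16 + Q) = √(-16 + Q) - Q/6)
L(-6*(-6), -80) - 1*36983 = (√(-16 - 6*(-6)) - (-1)*(-6)) - 1*36983 = (√(-16 + 36) - ⅙*36) - 36983 = (√20 - 6) - 36983 = (2*√5 - 6) - 36983 = (-6 + 2*√5) - 36983 = -36989 + 2*√5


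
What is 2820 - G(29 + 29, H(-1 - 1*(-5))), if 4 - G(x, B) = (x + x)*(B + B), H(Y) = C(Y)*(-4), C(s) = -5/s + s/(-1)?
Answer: 7688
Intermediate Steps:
C(s) = -s - 5/s (C(s) = -5/s + s*(-1) = -5/s - s = -s - 5/s)
H(Y) = 4*Y + 20/Y (H(Y) = (-Y - 5/Y)*(-4) = 4*Y + 20/Y)
G(x, B) = 4 - 4*B*x (G(x, B) = 4 - (x + x)*(B + B) = 4 - 2*x*2*B = 4 - 4*B*x)
2820 - G(29 + 29, H(-1 - 1*(-5))) = 2820 - (4 - 4*(4*(-1 - 1*(-5)) + 20/(-1 - 1*(-5)))*(29 + 29)) = 2820 - (4 - 4*(4*(-1 + 5) + 20/(-1 + 5))*58) = 2820 - (4 - 4*(4*4 + 20/4)*58) = 2820 - (4 - 4*(16 + 20*(1/4))*58) = 2820 - (4 - 4*(16 + 5)*58) = 2820 - (4 - 4*21*58) = 2820 - (4 - 4872) = 2820 - 1*(-4868) = 2820 + 4868 = 7688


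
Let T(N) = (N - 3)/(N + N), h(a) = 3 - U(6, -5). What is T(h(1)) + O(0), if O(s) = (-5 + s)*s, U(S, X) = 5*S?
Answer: 5/9 ≈ 0.55556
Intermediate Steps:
h(a) = -27 (h(a) = 3 - 5*6 = 3 - 1*30 = 3 - 30 = -27)
T(N) = (-3 + N)/(2*N) (T(N) = (-3 + N)/((2*N)) = (-3 + N)*(1/(2*N)) = (-3 + N)/(2*N))
O(s) = s*(-5 + s)
T(h(1)) + O(0) = (1/2)*(-3 - 27)/(-27) + 0*(-5 + 0) = (1/2)*(-1/27)*(-30) + 0*(-5) = 5/9 + 0 = 5/9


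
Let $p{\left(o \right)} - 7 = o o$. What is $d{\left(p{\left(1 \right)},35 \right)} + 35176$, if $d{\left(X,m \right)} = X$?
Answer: $35184$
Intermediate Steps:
$p{\left(o \right)} = 7 + o^{2}$ ($p{\left(o \right)} = 7 + o o = 7 + o^{2}$)
$d{\left(p{\left(1 \right)},35 \right)} + 35176 = \left(7 + 1^{2}\right) + 35176 = \left(7 + 1\right) + 35176 = 8 + 35176 = 35184$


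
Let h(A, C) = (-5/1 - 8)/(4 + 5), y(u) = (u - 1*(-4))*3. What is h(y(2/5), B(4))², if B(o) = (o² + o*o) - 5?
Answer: 169/81 ≈ 2.0864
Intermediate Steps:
B(o) = -5 + 2*o² (B(o) = (o² + o²) - 5 = 2*o² - 5 = -5 + 2*o²)
y(u) = 12 + 3*u (y(u) = (u + 4)*3 = (4 + u)*3 = 12 + 3*u)
h(A, C) = -13/9 (h(A, C) = (-5*1 - 8)/9 = (-5 - 8)*(⅑) = -13*⅑ = -13/9)
h(y(2/5), B(4))² = (-13/9)² = 169/81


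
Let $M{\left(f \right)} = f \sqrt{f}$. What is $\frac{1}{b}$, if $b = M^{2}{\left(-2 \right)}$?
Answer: $- \frac{1}{8} \approx -0.125$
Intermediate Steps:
$M{\left(f \right)} = f^{\frac{3}{2}}$
$b = -8$ ($b = \left(\left(-2\right)^{\frac{3}{2}}\right)^{2} = \left(- 2 i \sqrt{2}\right)^{2} = -8$)
$\frac{1}{b} = \frac{1}{-8} = - \frac{1}{8}$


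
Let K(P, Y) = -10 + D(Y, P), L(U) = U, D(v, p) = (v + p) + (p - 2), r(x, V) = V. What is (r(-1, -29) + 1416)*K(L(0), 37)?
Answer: 34675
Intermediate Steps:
D(v, p) = -2 + v + 2*p (D(v, p) = (p + v) + (-2 + p) = -2 + v + 2*p)
K(P, Y) = -12 + Y + 2*P (K(P, Y) = -10 + (-2 + Y + 2*P) = -12 + Y + 2*P)
(r(-1, -29) + 1416)*K(L(0), 37) = (-29 + 1416)*(-12 + 37 + 2*0) = 1387*(-12 + 37 + 0) = 1387*25 = 34675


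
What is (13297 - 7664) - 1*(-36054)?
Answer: 41687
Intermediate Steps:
(13297 - 7664) - 1*(-36054) = 5633 + 36054 = 41687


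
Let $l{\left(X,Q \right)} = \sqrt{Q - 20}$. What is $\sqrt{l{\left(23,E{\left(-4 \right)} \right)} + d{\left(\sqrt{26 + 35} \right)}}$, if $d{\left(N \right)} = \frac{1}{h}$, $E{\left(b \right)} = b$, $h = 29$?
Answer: $\frac{\sqrt{29 + 1682 i \sqrt{6}}}{29} \approx 1.5706 + 1.5596 i$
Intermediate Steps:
$l{\left(X,Q \right)} = \sqrt{-20 + Q}$
$d{\left(N \right)} = \frac{1}{29}$
$\sqrt{l{\left(23,E{\left(-4 \right)} \right)} + d{\left(\sqrt{26 + 35} \right)}} = \sqrt{\sqrt{-20 - 4} + \frac{1}{29}} = \sqrt{\sqrt{-24} + \frac{1}{29}} = \sqrt{2 i \sqrt{6} + \frac{1}{29}} = \sqrt{\frac{1}{29} + 2 i \sqrt{6}}$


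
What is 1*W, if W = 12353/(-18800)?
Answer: -12353/18800 ≈ -0.65707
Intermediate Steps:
W = -12353/18800 (W = 12353*(-1/18800) = -12353/18800 ≈ -0.65707)
1*W = 1*(-12353/18800) = -12353/18800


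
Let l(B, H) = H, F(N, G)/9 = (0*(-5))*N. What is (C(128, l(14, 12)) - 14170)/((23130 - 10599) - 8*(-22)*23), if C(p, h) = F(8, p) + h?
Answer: -14158/16579 ≈ -0.85397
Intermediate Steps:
F(N, G) = 0 (F(N, G) = 9*((0*(-5))*N) = 9*(0*N) = 9*0 = 0)
C(p, h) = h (C(p, h) = 0 + h = h)
(C(128, l(14, 12)) - 14170)/((23130 - 10599) - 8*(-22)*23) = (12 - 14170)/((23130 - 10599) - 8*(-22)*23) = -14158/(12531 + 176*23) = -14158/(12531 + 4048) = -14158/16579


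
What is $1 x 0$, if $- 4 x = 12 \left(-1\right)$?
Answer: $0$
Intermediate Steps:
$x = 3$ ($x = - \frac{12 \left(-1\right)}{4} = \left(- \frac{1}{4}\right) \left(-12\right) = 3$)
$1 x 0 = 1 \cdot 3 \cdot 0 = 3 \cdot 0 = 0$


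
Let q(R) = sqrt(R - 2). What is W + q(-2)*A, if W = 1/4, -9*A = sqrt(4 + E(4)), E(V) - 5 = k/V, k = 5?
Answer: 1/4 - I*sqrt(41)/9 ≈ 0.25 - 0.71146*I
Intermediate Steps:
E(V) = 5 + 5/V
q(R) = sqrt(-2 + R)
A = -sqrt(41)/18 (A = -sqrt(4 + (5 + 5/4))/9 = -sqrt(4 + 25/4)/9 = -sqrt(41)/18 ≈ -0.35573)
W = 1/4 ≈ 0.25000
W + q(-2)*A = 1/4 + sqrt(-2 - 2)*(-sqrt(41)/18) = 1/4 + sqrt(-4)*(-sqrt(41)/18) = 1/4 + (2*I)*(-sqrt(41)/18) = 1/4 - I*sqrt(41)/9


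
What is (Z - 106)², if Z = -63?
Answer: 28561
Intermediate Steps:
(Z - 106)² = (-63 - 106)² = (-169)² = 28561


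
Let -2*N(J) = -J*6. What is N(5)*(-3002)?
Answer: -45030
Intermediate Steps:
N(J) = 3*J (N(J) = -(-1)*J*6/2 = -(-1)*6*J/2 = -(-3)*J = 3*J)
N(5)*(-3002) = (3*5)*(-3002) = 15*(-3002) = -45030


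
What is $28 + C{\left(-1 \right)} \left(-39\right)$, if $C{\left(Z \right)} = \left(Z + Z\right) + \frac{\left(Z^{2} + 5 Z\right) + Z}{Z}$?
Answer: $-89$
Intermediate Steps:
$C{\left(Z \right)} = 2 Z + \frac{Z^{2} + 6 Z}{Z}$
$28 + C{\left(-1 \right)} \left(-39\right) = 28 + \left(6 + 3 \left(-1\right)\right) \left(-39\right) = 28 + \left(6 - 3\right) \left(-39\right) = 28 + 3 \left(-39\right) = 28 - 117 = -89$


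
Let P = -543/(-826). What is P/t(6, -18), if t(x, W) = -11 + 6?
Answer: -543/4130 ≈ -0.13148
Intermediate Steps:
t(x, W) = -5
P = 543/826 (P = -543*(-1/826) = 543/826 ≈ 0.65738)
P/t(6, -18) = (543/826)/(-5) = (543/826)*(-⅕) = -543/4130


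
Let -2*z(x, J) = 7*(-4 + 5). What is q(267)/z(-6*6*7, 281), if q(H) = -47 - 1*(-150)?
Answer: -206/7 ≈ -29.429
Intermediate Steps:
q(H) = 103 (q(H) = -47 + 150 = 103)
z(x, J) = -7/2 (z(x, J) = -7*(-4 + 5)/2 = -7/2)
q(267)/z(-6*6*7, 281) = 103/(-7/2) = 103*(-2/7) = -206/7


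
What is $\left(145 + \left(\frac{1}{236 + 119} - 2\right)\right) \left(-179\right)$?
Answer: $- \frac{9087114}{355} \approx -25598.0$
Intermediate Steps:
$\left(145 + \left(\frac{1}{236 + 119} - 2\right)\right) \left(-179\right) = \left(145 - \left(2 - \frac{1}{355}\right)\right) \left(-179\right) = \left(145 + \left(\frac{1}{355} - 2\right)\right) \left(-179\right) = \left(145 - \frac{709}{355}\right) \left(-179\right) = \frac{50766}{355} \left(-179\right) = - \frac{9087114}{355}$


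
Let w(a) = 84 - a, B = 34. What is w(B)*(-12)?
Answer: -600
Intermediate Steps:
w(B)*(-12) = (84 - 1*34)*(-12) = (84 - 34)*(-12) = 50*(-12) = -600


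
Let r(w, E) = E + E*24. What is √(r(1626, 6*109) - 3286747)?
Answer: I*√3270397 ≈ 1808.4*I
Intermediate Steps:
r(w, E) = 25*E (r(w, E) = E + 24*E = 25*E)
√(r(1626, 6*109) - 3286747) = √(25*(6*109) - 3286747) = √(25*654 - 3286747) = √(16350 - 3286747) = √(-3270397) = I*√3270397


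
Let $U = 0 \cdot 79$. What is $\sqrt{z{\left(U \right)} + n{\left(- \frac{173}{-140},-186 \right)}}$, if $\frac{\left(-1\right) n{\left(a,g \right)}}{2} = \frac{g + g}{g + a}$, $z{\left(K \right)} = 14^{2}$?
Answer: $\frac{2 \sqrt{32112406081}}{25867} \approx 13.855$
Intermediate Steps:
$U = 0$
$z{\left(K \right)} = 196$
$n{\left(a,g \right)} = - \frac{4 g}{a + g}$ ($n{\left(a,g \right)} = - 2 \frac{g + g}{g + a} = - 2 \frac{2 g}{a + g} = - \frac{4 g}{a + g}$)
$\sqrt{z{\left(U \right)} + n{\left(- \frac{173}{-140},-186 \right)}} = \sqrt{196 - - \frac{744}{- \frac{173}{-140} - 186}} = \sqrt{196 - - \frac{744}{\left(-173\right) \left(- \frac{1}{140}\right) - 186}} = \sqrt{196 - - \frac{744}{\frac{173}{140} - 186}} = \sqrt{196 - - \frac{744}{- \frac{25867}{140}}} = \sqrt{196 - \left(-744\right) \left(- \frac{140}{25867}\right)} = \sqrt{196 - \frac{104160}{25867}} = \sqrt{\frac{4965772}{25867}} = \frac{2 \sqrt{32112406081}}{25867}$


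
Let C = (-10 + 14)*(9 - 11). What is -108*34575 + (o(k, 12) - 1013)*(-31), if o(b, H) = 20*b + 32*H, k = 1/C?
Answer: -7429047/2 ≈ -3.7145e+6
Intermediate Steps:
C = -8 (C = 4*(-2) = -8)
k = -1/8 (k = 1/(-8) = -1/8 ≈ -0.12500)
-108*34575 + (o(k, 12) - 1013)*(-31) = -108*34575 + ((20*(-1/8) + 32*12) - 1013)*(-31) = -3734100 + ((-5/2 + 384) - 1013)*(-31) = -3734100 + (763/2 - 1013)*(-31) = -3734100 - 1263/2*(-31) = -3734100 + 39153/2 = -7429047/2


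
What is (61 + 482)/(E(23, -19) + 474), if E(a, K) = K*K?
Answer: 543/835 ≈ 0.65030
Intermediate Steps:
E(a, K) = K**2
(61 + 482)/(E(23, -19) + 474) = (61 + 482)/((-19)**2 + 474) = 543/(361 + 474) = 543/835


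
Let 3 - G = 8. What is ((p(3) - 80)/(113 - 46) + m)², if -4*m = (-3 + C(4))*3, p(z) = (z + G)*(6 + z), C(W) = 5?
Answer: 157609/17956 ≈ 8.7775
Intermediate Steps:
G = -5 (G = 3 - 1*8 = 3 - 8 = -5)
p(z) = (-5 + z)*(6 + z) (p(z) = (z - 5)*(6 + z) = (-5 + z)*(6 + z))
m = -3/2 (m = -(-3 + 5)*3/4 = -3/2 ≈ -1.5000)
((p(3) - 80)/(113 - 46) + m)² = (((-30 + 3 + 3²) - 80)/(113 - 46) - 3/2)² = (((-30 + 3 + 9) - 80)/67 - 3/2)² = ((-18 - 80)*(1/67) - 3/2)² = (-98*1/67 - 3/2)² = (-98/67 - 3/2)² = (-397/134)² = 157609/17956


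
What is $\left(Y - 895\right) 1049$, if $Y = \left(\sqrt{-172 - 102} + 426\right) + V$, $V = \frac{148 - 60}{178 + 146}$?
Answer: $- \frac{39827383}{81} + 1049 i \sqrt{274} \approx -4.917 \cdot 10^{5} + 17364.0 i$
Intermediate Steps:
$V = \frac{22}{81}$ ($V = \frac{88}{324} = 88 \cdot \frac{1}{324} = \frac{22}{81} \approx 0.27161$)
$Y = \frac{34528}{81} + i \sqrt{274}$ ($Y = \left(\sqrt{-172 - 102} + 426\right) + \frac{22}{81} = \left(\sqrt{-274} + 426\right) + \frac{22}{81} = \left(i \sqrt{274} + 426\right) + \frac{22}{81} = \left(426 + i \sqrt{274}\right) + \frac{22}{81} = \frac{34528}{81} + i \sqrt{274} \approx 426.27 + 16.553 i$)
$\left(Y - 895\right) 1049 = \left(\left(\frac{34528}{81} + i \sqrt{274}\right) - 895\right) 1049 = \left(- \frac{37967}{81} + i \sqrt{274}\right) 1049 = - \frac{39827383}{81} + 1049 i \sqrt{274}$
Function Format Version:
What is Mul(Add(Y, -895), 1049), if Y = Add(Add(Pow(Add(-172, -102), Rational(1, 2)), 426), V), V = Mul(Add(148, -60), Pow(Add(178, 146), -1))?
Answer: Add(Rational(-39827383, 81), Mul(1049, I, Pow(274, Rational(1, 2)))) ≈ Add(-4.9170e+5, Mul(17364., I))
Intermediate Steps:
V = Rational(22, 81) (V = Mul(88, Pow(324, -1)) = Mul(88, Rational(1, 324)) = Rational(22, 81) ≈ 0.27161)
Y = Add(Rational(34528, 81), Mul(I, Pow(274, Rational(1, 2)))) (Y = Add(Add(Pow(Add(-172, -102), Rational(1, 2)), 426), Rational(22, 81)) = Add(Add(Pow(-274, Rational(1, 2)), 426), Rational(22, 81)) = Add(Add(Mul(I, Pow(274, Rational(1, 2))), 426), Rational(22, 81)) = Add(Add(426, Mul(I, Pow(274, Rational(1, 2)))), Rational(22, 81)) = Add(Rational(34528, 81), Mul(I, Pow(274, Rational(1, 2)))) ≈ Add(426.27, Mul(16.553, I)))
Mul(Add(Y, -895), 1049) = Mul(Add(Add(Rational(34528, 81), Mul(I, Pow(274, Rational(1, 2)))), -895), 1049) = Mul(Add(Rational(-37967, 81), Mul(I, Pow(274, Rational(1, 2)))), 1049) = Add(Rational(-39827383, 81), Mul(1049, I, Pow(274, Rational(1, 2))))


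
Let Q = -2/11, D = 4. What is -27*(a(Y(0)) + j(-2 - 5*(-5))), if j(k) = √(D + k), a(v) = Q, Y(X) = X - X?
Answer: 54/11 - 81*√3 ≈ -135.39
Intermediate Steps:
Y(X) = 0
Q = -2/11 (Q = -2*1/11 = -2/11 ≈ -0.18182)
a(v) = -2/11
j(k) = √(4 + k)
-27*(a(Y(0)) + j(-2 - 5*(-5))) = -27*(-2/11 + √(4 + (-2 - 5*(-5)))) = -27*(-2/11 + √(4 + (-2 + 25))) = -27*(-2/11 + √(4 + 23)) = -27*(-2/11 + √27) = -27*(-2/11 + 3*√3) = 54/11 - 81*√3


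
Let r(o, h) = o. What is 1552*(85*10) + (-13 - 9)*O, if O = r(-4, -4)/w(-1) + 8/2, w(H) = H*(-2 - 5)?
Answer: 9233872/7 ≈ 1.3191e+6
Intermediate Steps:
w(H) = -7*H (w(H) = H*(-7) = -7*H)
O = 24/7 (O = -4/((-7*(-1))) + 8/2 = -4/7 + 8*(½) = -4*⅐ + 4 = -4/7 + 4 = 24/7 ≈ 3.4286)
1552*(85*10) + (-13 - 9)*O = 1552*(85*10) + (-13 - 9)*(24/7) = 1552*850 - 22*24/7 = 1319200 - 528/7 = 9233872/7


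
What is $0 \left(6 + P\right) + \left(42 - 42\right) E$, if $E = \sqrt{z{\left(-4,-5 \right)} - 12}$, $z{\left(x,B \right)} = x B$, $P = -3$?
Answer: $0$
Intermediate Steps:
$z{\left(x,B \right)} = B x$
$E = 2 \sqrt{2}$ ($E = \sqrt{\left(-5\right) \left(-4\right) - 12} = \sqrt{20 - 12} = \sqrt{8} = 2 \sqrt{2} \approx 2.8284$)
$0 \left(6 + P\right) + \left(42 - 42\right) E = 0 \left(6 - 3\right) + \left(42 - 42\right) 2 \sqrt{2} = 0 \cdot 3 + \left(42 - 42\right) 2 \sqrt{2} = 0 + 0 \cdot 2 \sqrt{2} = 0 + 0 = 0$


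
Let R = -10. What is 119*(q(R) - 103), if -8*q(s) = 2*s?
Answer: -23919/2 ≈ -11960.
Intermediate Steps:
q(s) = -s/4
119*(q(R) - 103) = 119*(-1/4*(-10) - 103) = 119*(5/2 - 103) = 119*(-201/2) = -23919/2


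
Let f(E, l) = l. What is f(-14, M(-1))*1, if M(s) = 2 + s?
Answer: 1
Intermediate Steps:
f(-14, M(-1))*1 = (2 - 1)*1 = 1*1 = 1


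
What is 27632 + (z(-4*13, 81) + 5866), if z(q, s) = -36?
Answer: 33462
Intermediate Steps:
27632 + (z(-4*13, 81) + 5866) = 27632 + (-36 + 5866) = 27632 + 5830 = 33462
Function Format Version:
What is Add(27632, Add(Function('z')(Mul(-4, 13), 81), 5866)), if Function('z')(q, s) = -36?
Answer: 33462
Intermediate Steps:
Add(27632, Add(Function('z')(Mul(-4, 13), 81), 5866)) = Add(27632, Add(-36, 5866)) = Add(27632, 5830) = 33462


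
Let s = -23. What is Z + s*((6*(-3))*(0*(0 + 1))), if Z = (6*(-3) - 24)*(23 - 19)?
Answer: -168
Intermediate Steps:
Z = -168 (Z = (-18 - 24)*4 = -42*4 = -168)
Z + s*((6*(-3))*(0*(0 + 1))) = -168 - 23*6*(-3)*0*(0 + 1) = -168 - (-414)*0*1 = -168 - (-414)*0 = -168 - 23*0 = -168 + 0 = -168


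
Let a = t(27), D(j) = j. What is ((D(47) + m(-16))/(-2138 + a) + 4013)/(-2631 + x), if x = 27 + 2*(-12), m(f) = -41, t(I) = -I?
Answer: -8688139/5689620 ≈ -1.5270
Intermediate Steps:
a = -27 (a = -1*27 = -27)
x = 3 (x = 27 - 24 = 3)
((D(47) + m(-16))/(-2138 + a) + 4013)/(-2631 + x) = ((47 - 41)/(-2138 - 27) + 4013)/(-2631 + 3) = (6/(-2165) + 4013)/(-2628) = (6*(-1/2165) + 4013)*(-1/2628) = (-6/2165 + 4013)*(-1/2628) = (8688139/2165)*(-1/2628) = -8688139/5689620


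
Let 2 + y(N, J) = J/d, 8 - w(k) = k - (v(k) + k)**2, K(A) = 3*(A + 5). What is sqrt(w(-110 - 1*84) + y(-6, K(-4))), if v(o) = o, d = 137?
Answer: 3*sqrt(314368283)/137 ≈ 388.26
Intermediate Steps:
K(A) = 15 + 3*A (K(A) = 3*(5 + A) = 15 + 3*A)
w(k) = 8 - k + 4*k**2 (w(k) = 8 - (k - (k + k)**2) = 8 - (k - (2*k)**2) = 8 - (k - 4*k**2) = 8 + (-k + 4*k**2) = 8 - k + 4*k**2)
y(N, J) = -2 + J/137
sqrt(w(-110 - 1*84) + y(-6, K(-4))) = sqrt((8 - (-110 - 1*84) + 4*(-110 - 1*84)**2) + (-2 + (15 + 3*(-4))/137)) = sqrt((8 - (-110 - 84) + 4*(-110 - 84)**2) + (-2 + (15 - 12)/137)) = sqrt((8 - 1*(-194) + 4*(-194)**2) + (-2 + (1/137)*3)) = sqrt((8 + 194 + 4*37636) + (-2 + 3/137)) = sqrt((8 + 194 + 150544) - 271/137) = sqrt(150746 - 271/137) = sqrt(20651931/137) = 3*sqrt(314368283)/137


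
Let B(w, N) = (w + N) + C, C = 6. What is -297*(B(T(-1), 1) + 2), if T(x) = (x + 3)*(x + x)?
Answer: -1485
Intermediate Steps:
T(x) = 2*x*(3 + x) (T(x) = (3 + x)*(2*x) = 2*x*(3 + x))
B(w, N) = 6 + N + w (B(w, N) = (w + N) + 6 = (N + w) + 6 = 6 + N + w)
-297*(B(T(-1), 1) + 2) = -297*((6 + 1 + 2*(-1)*(3 - 1)) + 2) = -297*((6 + 1 + 2*(-1)*2) + 2) = -297*((6 + 1 - 4) + 2) = -297*(3 + 2) = -297*5 = -1485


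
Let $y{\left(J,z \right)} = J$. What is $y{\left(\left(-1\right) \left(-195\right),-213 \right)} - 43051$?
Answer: $-42856$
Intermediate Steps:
$y{\left(\left(-1\right) \left(-195\right),-213 \right)} - 43051 = \left(-1\right) \left(-195\right) - 43051 = 195 - 43051 = -42856$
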